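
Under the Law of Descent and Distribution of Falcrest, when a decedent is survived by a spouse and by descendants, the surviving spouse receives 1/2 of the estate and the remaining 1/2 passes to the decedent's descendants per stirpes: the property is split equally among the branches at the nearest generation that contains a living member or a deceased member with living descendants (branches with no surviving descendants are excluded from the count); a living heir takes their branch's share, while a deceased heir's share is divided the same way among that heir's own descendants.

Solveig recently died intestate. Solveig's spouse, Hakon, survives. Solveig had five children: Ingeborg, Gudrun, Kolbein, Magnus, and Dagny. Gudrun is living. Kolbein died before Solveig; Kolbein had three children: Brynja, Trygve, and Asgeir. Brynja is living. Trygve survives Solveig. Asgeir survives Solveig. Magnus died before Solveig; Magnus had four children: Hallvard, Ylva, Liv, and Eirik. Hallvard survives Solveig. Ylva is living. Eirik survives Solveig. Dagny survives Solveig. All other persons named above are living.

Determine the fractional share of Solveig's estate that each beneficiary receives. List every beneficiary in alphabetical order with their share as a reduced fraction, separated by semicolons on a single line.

Hakon, as surviving spouse, takes 1/2.
The remaining 1/2 passes to Solveig's descendants per stirpes.
The 1/2 is divided into 5 equal shares of 1/10 among Ingeborg, Gudrun, Kolbein, Magnus, Dagny.
Ingeborg is living and takes 1/10.
Gudrun is living and takes 1/10.
Kolbein predeceased; the 1/10 allotted to Kolbein's branch passes to Kolbein's issue by representation.
The 1/10 is divided into 3 equal shares of 1/30 among Brynja, Trygve, Asgeir.
Brynja is living and takes 1/30.
Trygve is living and takes 1/30.
Asgeir is living and takes 1/30.
Magnus predeceased; the 1/10 allotted to Magnus's branch passes to Magnus's issue by representation.
The 1/10 is divided into 4 equal shares of 1/40 among Hallvard, Ylva, Liv, Eirik.
Hallvard is living and takes 1/40.
Ylva is living and takes 1/40.
Liv is living and takes 1/40.
Eirik is living and takes 1/40.
Dagny is living and takes 1/10.

Asgeir 1/30; Brynja 1/30; Dagny 1/10; Eirik 1/40; Gudrun 1/10; Hakon 1/2; Hallvard 1/40; Ingeborg 1/10; Liv 1/40; Trygve 1/30; Ylva 1/40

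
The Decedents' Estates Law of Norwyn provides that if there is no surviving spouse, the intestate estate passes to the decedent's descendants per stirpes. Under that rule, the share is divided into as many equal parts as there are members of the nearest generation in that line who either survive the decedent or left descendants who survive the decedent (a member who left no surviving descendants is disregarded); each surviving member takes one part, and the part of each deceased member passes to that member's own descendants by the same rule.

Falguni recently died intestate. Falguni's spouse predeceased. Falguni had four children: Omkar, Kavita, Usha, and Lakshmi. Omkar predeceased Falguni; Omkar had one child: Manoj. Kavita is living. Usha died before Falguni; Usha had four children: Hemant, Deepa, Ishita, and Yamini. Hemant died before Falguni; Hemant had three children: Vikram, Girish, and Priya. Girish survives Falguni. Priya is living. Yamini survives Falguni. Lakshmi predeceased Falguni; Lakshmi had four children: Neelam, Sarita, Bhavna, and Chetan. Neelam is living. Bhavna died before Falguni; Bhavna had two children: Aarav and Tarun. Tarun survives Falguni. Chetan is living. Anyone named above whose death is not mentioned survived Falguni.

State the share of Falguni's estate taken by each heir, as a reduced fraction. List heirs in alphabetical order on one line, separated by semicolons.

Aarav 1/32; Chetan 1/16; Deepa 1/16; Girish 1/48; Ishita 1/16; Kavita 1/4; Manoj 1/4; Neelam 1/16; Priya 1/48; Sarita 1/16; Tarun 1/32; Vikram 1/48; Yamini 1/16

There is no surviving spouse, so the entire estate passes to Falguni's descendants per stirpes.
The estate is divided into 4 equal shares of 1/4 among Omkar, Kavita, Usha, Lakshmi.
Omkar predeceased; the 1/4 allotted to Omkar's branch passes to Omkar's issue by representation.
Manoj is the sole taker at this level and receives the full 1/4.
Kavita is living and takes 1/4.
Usha predeceased; the 1/4 allotted to Usha's branch passes to Usha's issue by representation.
The 1/4 is divided into 4 equal shares of 1/16 among Hemant, Deepa, Ishita, Yamini.
Hemant predeceased; the 1/16 allotted to Hemant's branch passes to Hemant's issue by representation.
The 1/16 is divided into 3 equal shares of 1/48 among Vikram, Girish, Priya.
Vikram is living and takes 1/48.
Girish is living and takes 1/48.
Priya is living and takes 1/48.
Deepa is living and takes 1/16.
Ishita is living and takes 1/16.
Yamini is living and takes 1/16.
Lakshmi predeceased; the 1/4 allotted to Lakshmi's branch passes to Lakshmi's issue by representation.
The 1/4 is divided into 4 equal shares of 1/16 among Neelam, Sarita, Bhavna, Chetan.
Neelam is living and takes 1/16.
Sarita is living and takes 1/16.
Bhavna predeceased; the 1/16 allotted to Bhavna's branch passes to Bhavna's issue by representation.
The 1/16 is divided into 2 equal shares of 1/32 among Aarav, Tarun.
Aarav is living and takes 1/32.
Tarun is living and takes 1/32.
Chetan is living and takes 1/16.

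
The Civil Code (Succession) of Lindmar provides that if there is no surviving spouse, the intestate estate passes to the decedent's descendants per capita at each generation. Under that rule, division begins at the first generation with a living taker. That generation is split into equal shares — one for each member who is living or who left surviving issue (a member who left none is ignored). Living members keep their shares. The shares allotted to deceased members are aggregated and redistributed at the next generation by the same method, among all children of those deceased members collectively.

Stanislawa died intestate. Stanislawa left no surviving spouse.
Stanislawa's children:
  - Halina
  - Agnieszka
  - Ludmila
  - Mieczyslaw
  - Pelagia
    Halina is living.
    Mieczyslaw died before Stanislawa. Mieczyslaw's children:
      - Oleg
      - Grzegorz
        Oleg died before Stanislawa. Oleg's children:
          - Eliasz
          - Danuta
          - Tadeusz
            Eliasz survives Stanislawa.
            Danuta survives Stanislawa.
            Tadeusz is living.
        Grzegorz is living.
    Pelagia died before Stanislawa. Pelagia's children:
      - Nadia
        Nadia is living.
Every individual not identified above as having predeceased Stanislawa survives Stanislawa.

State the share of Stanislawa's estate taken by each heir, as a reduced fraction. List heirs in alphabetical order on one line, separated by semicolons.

Agnieszka 1/5; Danuta 2/45; Eliasz 2/45; Grzegorz 2/15; Halina 1/5; Ludmila 1/5; Nadia 2/15; Tadeusz 2/45

There is no surviving spouse, so the entire estate passes to Stanislawa's descendants per capita at each generation.
At generation 1 (Halina, Agnieszka, Ludmila, Mieczyslaw, Pelagia) there are 5 shares of (1)/5 = 1/5 each.
Living: Halina, Agnieszka, and Ludmila — each takes 1/5.
Deceased: Mieczyslaw and Pelagia. Their combined 2/5 is pooled and carried to generation 2.
At generation 2 (Oleg, Grzegorz, Nadia) there are 3 shares of (2/5)/3 = 2/15 each.
Living: Grzegorz and Nadia — each takes 2/15.
Deceased: Oleg. That 2/15 share is carried to generation 3.
At generation 3 (Eliasz, Danuta, Tadeusz) there are 3 shares of (2/15)/3 = 2/45 each.
Living: Eliasz, Danuta, and Tadeusz — each takes 2/45.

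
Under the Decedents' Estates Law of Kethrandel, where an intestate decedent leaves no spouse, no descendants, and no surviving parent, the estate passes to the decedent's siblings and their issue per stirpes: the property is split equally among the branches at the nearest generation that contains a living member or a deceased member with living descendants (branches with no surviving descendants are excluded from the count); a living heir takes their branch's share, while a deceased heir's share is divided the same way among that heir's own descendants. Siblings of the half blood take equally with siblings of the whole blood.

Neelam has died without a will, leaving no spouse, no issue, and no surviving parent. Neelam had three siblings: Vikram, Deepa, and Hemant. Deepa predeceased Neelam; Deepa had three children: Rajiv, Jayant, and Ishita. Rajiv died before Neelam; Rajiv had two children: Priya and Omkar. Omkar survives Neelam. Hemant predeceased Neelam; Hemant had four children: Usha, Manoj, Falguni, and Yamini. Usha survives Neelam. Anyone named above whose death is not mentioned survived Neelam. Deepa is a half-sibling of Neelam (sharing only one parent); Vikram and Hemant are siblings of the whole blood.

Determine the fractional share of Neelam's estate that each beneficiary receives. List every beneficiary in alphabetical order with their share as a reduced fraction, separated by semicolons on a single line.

No spouse, descendants, or parent survives, so the estate passes to Neelam's siblings per stirpes.
Half-blood and whole-blood siblings take equally under the stated rule.
The estate is divided into 3 equal shares of 1/3 among Vikram, Deepa, Hemant.
Vikram is living and takes 1/3.
Deepa predeceased; the 1/3 allotted to Deepa's branch passes to Deepa's issue by representation.
The 1/3 is divided into 3 equal shares of 1/9 among Rajiv, Jayant, Ishita.
Rajiv predeceased; the 1/9 allotted to Rajiv's branch passes to Rajiv's issue by representation.
The 1/9 is divided into 2 equal shares of 1/18 among Priya, Omkar.
Priya is living and takes 1/18.
Omkar is living and takes 1/18.
Jayant is living and takes 1/9.
Ishita is living and takes 1/9.
Hemant predeceased; the 1/3 allotted to Hemant's branch passes to Hemant's issue by representation.
The 1/3 is divided into 4 equal shares of 1/12 among Usha, Manoj, Falguni, Yamini.
Usha is living and takes 1/12.
Manoj is living and takes 1/12.
Falguni is living and takes 1/12.
Yamini is living and takes 1/12.

Falguni 1/12; Ishita 1/9; Jayant 1/9; Manoj 1/12; Omkar 1/18; Priya 1/18; Usha 1/12; Vikram 1/3; Yamini 1/12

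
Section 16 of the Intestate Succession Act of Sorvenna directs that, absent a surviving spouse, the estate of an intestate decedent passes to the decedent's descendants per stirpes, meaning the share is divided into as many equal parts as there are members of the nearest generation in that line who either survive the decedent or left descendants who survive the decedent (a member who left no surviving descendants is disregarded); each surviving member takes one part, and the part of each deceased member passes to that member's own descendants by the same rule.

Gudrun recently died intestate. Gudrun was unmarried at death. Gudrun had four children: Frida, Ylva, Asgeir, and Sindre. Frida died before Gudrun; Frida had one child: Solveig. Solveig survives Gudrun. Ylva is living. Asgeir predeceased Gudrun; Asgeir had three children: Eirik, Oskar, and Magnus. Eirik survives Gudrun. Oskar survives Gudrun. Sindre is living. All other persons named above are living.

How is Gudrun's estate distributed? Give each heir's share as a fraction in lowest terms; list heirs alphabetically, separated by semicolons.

Eirik 1/12; Magnus 1/12; Oskar 1/12; Sindre 1/4; Solveig 1/4; Ylva 1/4

There is no surviving spouse, so the entire estate passes to Gudrun's descendants per stirpes.
The estate is divided into 4 equal shares of 1/4 among Frida, Ylva, Asgeir, Sindre.
Frida predeceased; the 1/4 allotted to Frida's branch passes to Frida's issue by representation.
Solveig is the sole taker at this level and receives the full 1/4.
Ylva is living and takes 1/4.
Asgeir predeceased; the 1/4 allotted to Asgeir's branch passes to Asgeir's issue by representation.
The 1/4 is divided into 3 equal shares of 1/12 among Eirik, Oskar, Magnus.
Eirik is living and takes 1/12.
Oskar is living and takes 1/12.
Magnus is living and takes 1/12.
Sindre is living and takes 1/4.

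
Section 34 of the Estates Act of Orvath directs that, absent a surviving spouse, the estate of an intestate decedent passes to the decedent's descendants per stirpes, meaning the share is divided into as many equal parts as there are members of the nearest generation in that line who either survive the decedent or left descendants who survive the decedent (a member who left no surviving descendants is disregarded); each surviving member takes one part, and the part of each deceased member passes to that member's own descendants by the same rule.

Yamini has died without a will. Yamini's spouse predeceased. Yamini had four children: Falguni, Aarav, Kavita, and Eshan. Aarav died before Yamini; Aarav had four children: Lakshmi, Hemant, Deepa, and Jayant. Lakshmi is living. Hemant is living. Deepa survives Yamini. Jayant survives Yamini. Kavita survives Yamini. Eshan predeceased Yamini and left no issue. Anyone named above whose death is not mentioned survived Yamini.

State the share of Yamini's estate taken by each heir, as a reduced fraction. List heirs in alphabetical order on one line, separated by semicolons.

There is no surviving spouse, so the entire estate passes to Yamini's descendants per stirpes.
Eshan left no surviving issue, so that branch lapses and is disregarded.
The estate is divided into 3 equal shares of 1/3 among Falguni, Aarav, Kavita.
Falguni is living and takes 1/3.
Aarav predeceased; the 1/3 allotted to Aarav's branch passes to Aarav's issue by representation.
The 1/3 is divided into 4 equal shares of 1/12 among Lakshmi, Hemant, Deepa, Jayant.
Lakshmi is living and takes 1/12.
Hemant is living and takes 1/12.
Deepa is living and takes 1/12.
Jayant is living and takes 1/12.
Kavita is living and takes 1/3.

Deepa 1/12; Falguni 1/3; Hemant 1/12; Jayant 1/12; Kavita 1/3; Lakshmi 1/12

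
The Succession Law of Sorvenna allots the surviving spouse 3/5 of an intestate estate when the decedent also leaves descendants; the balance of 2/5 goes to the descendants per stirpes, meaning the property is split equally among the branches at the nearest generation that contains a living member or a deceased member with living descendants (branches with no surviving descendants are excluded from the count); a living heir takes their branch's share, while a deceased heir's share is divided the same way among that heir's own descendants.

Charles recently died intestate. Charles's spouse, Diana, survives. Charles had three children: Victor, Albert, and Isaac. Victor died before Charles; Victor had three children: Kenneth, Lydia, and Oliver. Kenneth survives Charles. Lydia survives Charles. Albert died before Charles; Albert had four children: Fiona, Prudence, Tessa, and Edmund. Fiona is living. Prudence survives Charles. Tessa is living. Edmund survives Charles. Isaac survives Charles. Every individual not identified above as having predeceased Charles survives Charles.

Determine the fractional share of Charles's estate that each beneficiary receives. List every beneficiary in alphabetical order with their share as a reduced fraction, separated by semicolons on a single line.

Diana, as surviving spouse, takes 3/5.
The remaining 2/5 passes to Charles's descendants per stirpes.
The 2/5 is divided into 3 equal shares of 2/15 among Victor, Albert, Isaac.
Victor predeceased; the 2/15 allotted to Victor's branch passes to Victor's issue by representation.
The 2/15 is divided into 3 equal shares of 2/45 among Kenneth, Lydia, Oliver.
Kenneth is living and takes 2/45.
Lydia is living and takes 2/45.
Oliver is living and takes 2/45.
Albert predeceased; the 2/15 allotted to Albert's branch passes to Albert's issue by representation.
The 2/15 is divided into 4 equal shares of 1/30 among Fiona, Prudence, Tessa, Edmund.
Fiona is living and takes 1/30.
Prudence is living and takes 1/30.
Tessa is living and takes 1/30.
Edmund is living and takes 1/30.
Isaac is living and takes 2/15.

Diana 3/5; Edmund 1/30; Fiona 1/30; Isaac 2/15; Kenneth 2/45; Lydia 2/45; Oliver 2/45; Prudence 1/30; Tessa 1/30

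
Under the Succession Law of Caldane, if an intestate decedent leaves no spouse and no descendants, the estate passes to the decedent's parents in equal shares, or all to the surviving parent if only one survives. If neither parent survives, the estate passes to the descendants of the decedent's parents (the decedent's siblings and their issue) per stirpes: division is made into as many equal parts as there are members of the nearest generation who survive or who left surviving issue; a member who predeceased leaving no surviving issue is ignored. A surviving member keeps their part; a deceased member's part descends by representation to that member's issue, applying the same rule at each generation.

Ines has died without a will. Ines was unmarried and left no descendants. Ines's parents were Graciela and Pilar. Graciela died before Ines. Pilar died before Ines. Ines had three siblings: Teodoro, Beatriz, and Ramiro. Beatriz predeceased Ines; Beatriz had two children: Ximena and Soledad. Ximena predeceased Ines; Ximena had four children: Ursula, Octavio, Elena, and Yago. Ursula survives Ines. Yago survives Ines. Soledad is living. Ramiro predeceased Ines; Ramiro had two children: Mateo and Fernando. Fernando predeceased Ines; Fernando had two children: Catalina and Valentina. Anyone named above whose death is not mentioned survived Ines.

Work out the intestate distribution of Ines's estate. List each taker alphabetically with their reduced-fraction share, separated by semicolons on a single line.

Neither parent survives and there are no descendants, so the estate passes to Ines's siblings and their issue per stirpes.
The estate is divided into 3 equal shares of 1/3 among Teodoro, Beatriz, Ramiro.
Teodoro is living and takes 1/3.
Beatriz predeceased; the 1/3 allotted to Beatriz's branch passes to Beatriz's issue by representation.
The 1/3 is divided into 2 equal shares of 1/6 among Ximena, Soledad.
Ximena predeceased; the 1/6 allotted to Ximena's branch passes to Ximena's issue by representation.
The 1/6 is divided into 4 equal shares of 1/24 among Ursula, Octavio, Elena, Yago.
Ursula is living and takes 1/24.
Octavio is living and takes 1/24.
Elena is living and takes 1/24.
Yago is living and takes 1/24.
Soledad is living and takes 1/6.
Ramiro predeceased; the 1/3 allotted to Ramiro's branch passes to Ramiro's issue by representation.
The 1/3 is divided into 2 equal shares of 1/6 among Mateo, Fernando.
Mateo is living and takes 1/6.
Fernando predeceased; the 1/6 allotted to Fernando's branch passes to Fernando's issue by representation.
The 1/6 is divided into 2 equal shares of 1/12 among Catalina, Valentina.
Catalina is living and takes 1/12.
Valentina is living and takes 1/12.

Catalina 1/12; Elena 1/24; Mateo 1/6; Octavio 1/24; Soledad 1/6; Teodoro 1/3; Ursula 1/24; Valentina 1/12; Yago 1/24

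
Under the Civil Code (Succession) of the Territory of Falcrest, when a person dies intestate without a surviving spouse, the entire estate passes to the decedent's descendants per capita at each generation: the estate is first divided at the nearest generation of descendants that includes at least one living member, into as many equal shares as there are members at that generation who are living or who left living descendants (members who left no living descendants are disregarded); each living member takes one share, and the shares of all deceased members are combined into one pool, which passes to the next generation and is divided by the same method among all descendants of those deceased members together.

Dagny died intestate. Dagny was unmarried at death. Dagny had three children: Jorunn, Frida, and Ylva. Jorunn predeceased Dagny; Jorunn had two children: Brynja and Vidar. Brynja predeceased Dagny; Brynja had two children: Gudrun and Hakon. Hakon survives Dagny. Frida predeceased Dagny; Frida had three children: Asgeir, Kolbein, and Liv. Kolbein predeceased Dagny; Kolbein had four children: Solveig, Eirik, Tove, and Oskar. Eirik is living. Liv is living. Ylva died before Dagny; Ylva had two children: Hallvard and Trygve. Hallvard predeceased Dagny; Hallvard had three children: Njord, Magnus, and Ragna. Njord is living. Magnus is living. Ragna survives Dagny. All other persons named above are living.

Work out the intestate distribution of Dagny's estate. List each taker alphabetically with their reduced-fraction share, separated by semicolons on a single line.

There is no surviving spouse, so the entire estate passes to Dagny's descendants per capita at each generation.
No one at generation 1 (Jorunn, Frida, Ylva) is living; moving to the next generation.
At generation 2 (Brynja, Vidar, Asgeir, Kolbein, Liv, Hallvard, Trygve) there are 7 shares of (1)/7 = 1/7 each.
Living: Vidar, Asgeir, Liv, and Trygve — each takes 1/7.
Deceased: Brynja, Kolbein, and Hallvard. Their combined 3/7 is pooled and carried to generation 3.
At generation 3 (Gudrun, Hakon, Solveig, Eirik, Tove, Oskar, Njord, Magnus, Ragna) there are 9 shares of (3/7)/9 = 1/21 each.
Living: Gudrun, Hakon, Solveig, Eirik, Tove, Oskar, Njord, Magnus, and Ragna — each takes 1/21.

Asgeir 1/7; Eirik 1/21; Gudrun 1/21; Hakon 1/21; Liv 1/7; Magnus 1/21; Njord 1/21; Oskar 1/21; Ragna 1/21; Solveig 1/21; Tove 1/21; Trygve 1/7; Vidar 1/7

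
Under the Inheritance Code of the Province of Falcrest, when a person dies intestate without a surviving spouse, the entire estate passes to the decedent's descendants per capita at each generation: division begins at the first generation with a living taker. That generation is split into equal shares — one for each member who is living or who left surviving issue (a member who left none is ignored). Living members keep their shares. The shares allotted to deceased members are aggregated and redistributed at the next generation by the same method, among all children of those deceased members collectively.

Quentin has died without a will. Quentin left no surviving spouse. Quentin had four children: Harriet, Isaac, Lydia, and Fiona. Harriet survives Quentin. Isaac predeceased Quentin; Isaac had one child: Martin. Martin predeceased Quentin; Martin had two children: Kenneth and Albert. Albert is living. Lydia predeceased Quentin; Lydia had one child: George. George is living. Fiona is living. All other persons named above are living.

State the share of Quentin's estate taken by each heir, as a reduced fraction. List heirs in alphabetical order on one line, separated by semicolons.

There is no surviving spouse, so the entire estate passes to Quentin's descendants per capita at each generation.
At generation 1 (Harriet, Isaac, Lydia, Fiona) there are 4 shares of (1)/4 = 1/4 each.
Living: Harriet and Fiona — each takes 1/4.
Deceased: Isaac and Lydia. Their combined 1/2 is pooled and carried to generation 2.
At generation 2 (Martin, George) there are 2 shares of (1/2)/2 = 1/4 each.
Living: George — each takes 1/4.
Deceased: Martin. That 1/4 share is carried to generation 3.
At generation 3 (Kenneth, Albert) there are 2 shares of (1/4)/2 = 1/8 each.
Living: Kenneth and Albert — each takes 1/8.

Albert 1/8; Fiona 1/4; George 1/4; Harriet 1/4; Kenneth 1/8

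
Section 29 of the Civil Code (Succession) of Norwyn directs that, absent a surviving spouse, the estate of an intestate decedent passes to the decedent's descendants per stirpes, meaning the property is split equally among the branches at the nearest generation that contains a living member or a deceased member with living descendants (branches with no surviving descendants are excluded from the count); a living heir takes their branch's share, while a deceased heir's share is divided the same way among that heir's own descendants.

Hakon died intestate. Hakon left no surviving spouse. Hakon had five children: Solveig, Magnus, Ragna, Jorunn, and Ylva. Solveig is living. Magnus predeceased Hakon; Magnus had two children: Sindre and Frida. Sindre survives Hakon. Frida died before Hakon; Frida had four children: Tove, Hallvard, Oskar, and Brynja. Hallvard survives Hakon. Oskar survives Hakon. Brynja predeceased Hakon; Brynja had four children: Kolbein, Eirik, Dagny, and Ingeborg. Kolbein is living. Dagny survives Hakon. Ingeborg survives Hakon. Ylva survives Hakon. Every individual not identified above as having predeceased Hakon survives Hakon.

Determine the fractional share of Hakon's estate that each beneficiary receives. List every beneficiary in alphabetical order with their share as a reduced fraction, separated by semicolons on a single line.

Dagny 1/160; Eirik 1/160; Hallvard 1/40; Ingeborg 1/160; Jorunn 1/5; Kolbein 1/160; Oskar 1/40; Ragna 1/5; Sindre 1/10; Solveig 1/5; Tove 1/40; Ylva 1/5

There is no surviving spouse, so the entire estate passes to Hakon's descendants per stirpes.
The estate is divided into 5 equal shares of 1/5 among Solveig, Magnus, Ragna, Jorunn, Ylva.
Solveig is living and takes 1/5.
Magnus predeceased; the 1/5 allotted to Magnus's branch passes to Magnus's issue by representation.
The 1/5 is divided into 2 equal shares of 1/10 among Sindre, Frida.
Sindre is living and takes 1/10.
Frida predeceased; the 1/10 allotted to Frida's branch passes to Frida's issue by representation.
The 1/10 is divided into 4 equal shares of 1/40 among Tove, Hallvard, Oskar, Brynja.
Tove is living and takes 1/40.
Hallvard is living and takes 1/40.
Oskar is living and takes 1/40.
Brynja predeceased; the 1/40 allotted to Brynja's branch passes to Brynja's issue by representation.
The 1/40 is divided into 4 equal shares of 1/160 among Kolbein, Eirik, Dagny, Ingeborg.
Kolbein is living and takes 1/160.
Eirik is living and takes 1/160.
Dagny is living and takes 1/160.
Ingeborg is living and takes 1/160.
Ragna is living and takes 1/5.
Jorunn is living and takes 1/5.
Ylva is living and takes 1/5.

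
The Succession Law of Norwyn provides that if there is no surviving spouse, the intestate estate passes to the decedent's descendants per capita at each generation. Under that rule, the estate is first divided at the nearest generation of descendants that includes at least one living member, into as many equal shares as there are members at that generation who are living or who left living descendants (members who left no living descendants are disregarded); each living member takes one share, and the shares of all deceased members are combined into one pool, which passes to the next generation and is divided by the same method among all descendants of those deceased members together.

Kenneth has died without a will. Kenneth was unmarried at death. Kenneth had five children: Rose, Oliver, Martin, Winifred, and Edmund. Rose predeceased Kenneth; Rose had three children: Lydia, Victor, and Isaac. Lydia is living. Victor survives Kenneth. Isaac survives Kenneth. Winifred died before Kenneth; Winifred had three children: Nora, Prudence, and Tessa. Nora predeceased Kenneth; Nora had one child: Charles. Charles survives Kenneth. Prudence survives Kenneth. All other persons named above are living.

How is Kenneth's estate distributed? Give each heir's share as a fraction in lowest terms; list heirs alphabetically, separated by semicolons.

There is no surviving spouse, so the entire estate passes to Kenneth's descendants per capita at each generation.
At generation 1 (Rose, Oliver, Martin, Winifred, Edmund) there are 5 shares of (1)/5 = 1/5 each.
Living: Oliver, Martin, and Edmund — each takes 1/5.
Deceased: Rose and Winifred. Their combined 2/5 is pooled and carried to generation 2.
At generation 2 (Lydia, Victor, Isaac, Nora, Prudence, Tessa) there are 6 shares of (2/5)/6 = 1/15 each.
Living: Lydia, Victor, Isaac, Prudence, and Tessa — each takes 1/15.
Deceased: Nora. That 1/15 share is carried to generation 3.
At generation 3 (Charles) there are 1 shares of (1/15)/1 = 1/15 each.
Living: Charles — each takes 1/15.

Charles 1/15; Edmund 1/5; Isaac 1/15; Lydia 1/15; Martin 1/5; Oliver 1/5; Prudence 1/15; Tessa 1/15; Victor 1/15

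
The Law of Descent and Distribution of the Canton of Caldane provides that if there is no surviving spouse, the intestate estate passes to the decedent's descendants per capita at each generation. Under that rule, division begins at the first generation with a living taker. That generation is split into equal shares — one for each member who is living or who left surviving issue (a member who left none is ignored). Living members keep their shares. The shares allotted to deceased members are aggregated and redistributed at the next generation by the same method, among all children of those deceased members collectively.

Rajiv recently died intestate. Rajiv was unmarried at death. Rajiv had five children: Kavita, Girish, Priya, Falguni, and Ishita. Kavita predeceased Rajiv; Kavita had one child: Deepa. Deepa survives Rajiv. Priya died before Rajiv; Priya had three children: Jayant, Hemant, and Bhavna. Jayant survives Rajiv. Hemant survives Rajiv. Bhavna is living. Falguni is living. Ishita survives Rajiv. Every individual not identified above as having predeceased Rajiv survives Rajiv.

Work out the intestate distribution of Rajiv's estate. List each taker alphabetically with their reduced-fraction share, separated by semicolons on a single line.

Bhavna 1/10; Deepa 1/10; Falguni 1/5; Girish 1/5; Hemant 1/10; Ishita 1/5; Jayant 1/10

There is no surviving spouse, so the entire estate passes to Rajiv's descendants per capita at each generation.
At generation 1 (Kavita, Girish, Priya, Falguni, Ishita) there are 5 shares of (1)/5 = 1/5 each.
Living: Girish, Falguni, and Ishita — each takes 1/5.
Deceased: Kavita and Priya. Their combined 2/5 is pooled and carried to generation 2.
At generation 2 (Deepa, Jayant, Hemant, Bhavna) there are 4 shares of (2/5)/4 = 1/10 each.
Living: Deepa, Jayant, Hemant, and Bhavna — each takes 1/10.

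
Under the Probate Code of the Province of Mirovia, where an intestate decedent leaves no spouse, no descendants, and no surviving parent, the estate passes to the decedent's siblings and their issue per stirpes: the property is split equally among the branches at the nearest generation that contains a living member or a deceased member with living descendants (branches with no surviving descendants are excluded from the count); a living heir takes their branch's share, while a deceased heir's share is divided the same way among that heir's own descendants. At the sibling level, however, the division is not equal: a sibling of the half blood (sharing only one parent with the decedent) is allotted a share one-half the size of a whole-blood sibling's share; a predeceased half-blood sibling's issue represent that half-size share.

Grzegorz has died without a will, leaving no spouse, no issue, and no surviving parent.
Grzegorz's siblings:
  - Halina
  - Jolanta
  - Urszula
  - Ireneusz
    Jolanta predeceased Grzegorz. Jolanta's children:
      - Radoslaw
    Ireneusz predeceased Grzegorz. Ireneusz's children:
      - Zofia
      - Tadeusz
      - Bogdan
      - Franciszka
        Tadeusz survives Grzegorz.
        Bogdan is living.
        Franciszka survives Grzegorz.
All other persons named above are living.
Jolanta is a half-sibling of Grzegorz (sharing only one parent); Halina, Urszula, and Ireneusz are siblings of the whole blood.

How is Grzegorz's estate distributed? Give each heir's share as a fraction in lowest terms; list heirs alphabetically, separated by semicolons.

No spouse, descendants, or parent survives, so the estate passes to Grzegorz's siblings per stirpes.
Half-blood siblings count for one-half the weight of whole-blood siblings at the initial division.
Dividing 1 in proportion to weights (total weight 7/2): Halina (weight 1) → 2/7; Jolanta (weight 1/2) → 1/7; Urszula (weight 1) → 2/7; Ireneusz (weight 1) → 2/7.
Halina is living and takes 2/7.
Jolanta predeceased; the 1/7 allotted to Jolanta's branch passes to Jolanta's issue by representation.
Radoslaw is the sole taker at this level and receives the full 1/7.
Urszula is living and takes 2/7.
Ireneusz predeceased; the 2/7 allotted to Ireneusz's branch passes to Ireneusz's issue by representation.
The 2/7 is divided into 4 equal shares of 1/14 among Zofia, Tadeusz, Bogdan, Franciszka.
Zofia is living and takes 1/14.
Tadeusz is living and takes 1/14.
Bogdan is living and takes 1/14.
Franciszka is living and takes 1/14.

Bogdan 1/14; Franciszka 1/14; Halina 2/7; Radoslaw 1/7; Tadeusz 1/14; Urszula 2/7; Zofia 1/14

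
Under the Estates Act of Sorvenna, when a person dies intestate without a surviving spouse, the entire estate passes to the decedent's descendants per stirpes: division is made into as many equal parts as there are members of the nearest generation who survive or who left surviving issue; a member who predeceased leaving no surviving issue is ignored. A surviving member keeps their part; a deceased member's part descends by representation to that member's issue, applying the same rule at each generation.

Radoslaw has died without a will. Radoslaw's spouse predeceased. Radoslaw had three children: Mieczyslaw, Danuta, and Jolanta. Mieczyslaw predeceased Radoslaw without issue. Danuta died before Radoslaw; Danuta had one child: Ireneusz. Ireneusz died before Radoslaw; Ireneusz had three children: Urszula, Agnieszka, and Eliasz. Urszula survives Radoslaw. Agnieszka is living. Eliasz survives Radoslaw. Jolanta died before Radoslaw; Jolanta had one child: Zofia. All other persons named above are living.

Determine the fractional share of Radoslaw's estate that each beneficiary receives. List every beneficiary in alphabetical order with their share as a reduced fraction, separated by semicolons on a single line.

Agnieszka 1/6; Eliasz 1/6; Urszula 1/6; Zofia 1/2

There is no surviving spouse, so the entire estate passes to Radoslaw's descendants per stirpes.
Mieczyslaw left no surviving issue, so that branch lapses and is disregarded.
The estate is divided into 2 equal shares of 1/2 among Danuta, Jolanta.
Danuta predeceased; the 1/2 allotted to Danuta's branch passes to Danuta's issue by representation.
Ireneusz's line is the sole branch at this level, so the full 1/2 passes to Ireneusz's issue by representation.
The 1/2 is divided into 3 equal shares of 1/6 among Urszula, Agnieszka, Eliasz.
Urszula is living and takes 1/6.
Agnieszka is living and takes 1/6.
Eliasz is living and takes 1/6.
Jolanta predeceased; the 1/2 allotted to Jolanta's branch passes to Jolanta's issue by representation.
Zofia is the sole taker at this level and receives the full 1/2.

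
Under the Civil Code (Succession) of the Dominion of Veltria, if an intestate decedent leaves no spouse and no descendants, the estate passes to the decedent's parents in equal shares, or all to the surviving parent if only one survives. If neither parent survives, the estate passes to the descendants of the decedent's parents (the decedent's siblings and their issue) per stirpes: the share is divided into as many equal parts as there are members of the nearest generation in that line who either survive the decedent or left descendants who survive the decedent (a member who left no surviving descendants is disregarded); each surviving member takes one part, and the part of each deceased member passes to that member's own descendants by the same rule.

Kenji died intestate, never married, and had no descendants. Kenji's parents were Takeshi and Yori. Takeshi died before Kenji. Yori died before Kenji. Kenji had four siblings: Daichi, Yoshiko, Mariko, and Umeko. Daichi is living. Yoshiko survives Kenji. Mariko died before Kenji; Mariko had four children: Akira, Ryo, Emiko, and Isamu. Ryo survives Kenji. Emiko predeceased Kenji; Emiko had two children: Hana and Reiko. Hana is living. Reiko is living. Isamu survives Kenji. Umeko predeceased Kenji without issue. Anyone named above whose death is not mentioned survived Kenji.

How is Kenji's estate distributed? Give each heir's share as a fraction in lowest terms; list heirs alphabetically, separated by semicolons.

Neither parent survives and there are no descendants, so the estate passes to Kenji's siblings and their issue per stirpes.
Umeko left no surviving issue, so that branch lapses and is disregarded.
The estate is divided into 3 equal shares of 1/3 among Daichi, Yoshiko, Mariko.
Daichi is living and takes 1/3.
Yoshiko is living and takes 1/3.
Mariko predeceased; the 1/3 allotted to Mariko's branch passes to Mariko's issue by representation.
The 1/3 is divided into 4 equal shares of 1/12 among Akira, Ryo, Emiko, Isamu.
Akira is living and takes 1/12.
Ryo is living and takes 1/12.
Emiko predeceased; the 1/12 allotted to Emiko's branch passes to Emiko's issue by representation.
The 1/12 is divided into 2 equal shares of 1/24 among Hana, Reiko.
Hana is living and takes 1/24.
Reiko is living and takes 1/24.
Isamu is living and takes 1/12.

Akira 1/12; Daichi 1/3; Hana 1/24; Isamu 1/12; Reiko 1/24; Ryo 1/12; Yoshiko 1/3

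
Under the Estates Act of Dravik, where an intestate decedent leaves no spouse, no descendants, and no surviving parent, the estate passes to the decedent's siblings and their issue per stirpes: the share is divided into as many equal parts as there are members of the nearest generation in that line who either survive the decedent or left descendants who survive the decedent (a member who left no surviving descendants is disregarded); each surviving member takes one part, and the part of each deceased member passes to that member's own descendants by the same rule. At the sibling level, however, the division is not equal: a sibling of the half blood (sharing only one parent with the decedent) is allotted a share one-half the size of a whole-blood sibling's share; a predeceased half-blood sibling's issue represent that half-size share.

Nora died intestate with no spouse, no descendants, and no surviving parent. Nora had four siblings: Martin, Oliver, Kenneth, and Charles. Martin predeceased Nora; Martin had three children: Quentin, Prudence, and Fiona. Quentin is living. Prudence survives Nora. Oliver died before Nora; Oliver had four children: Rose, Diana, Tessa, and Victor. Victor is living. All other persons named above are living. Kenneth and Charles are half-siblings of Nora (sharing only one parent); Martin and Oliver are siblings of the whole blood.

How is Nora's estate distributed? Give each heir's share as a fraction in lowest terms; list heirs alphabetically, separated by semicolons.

No spouse, descendants, or parent survives, so the estate passes to Nora's siblings per stirpes.
Half-blood siblings count for one-half the weight of whole-blood siblings at the initial division.
Dividing 1 in proportion to weights (total weight 3): Martin (weight 1) → 1/3; Oliver (weight 1) → 1/3; Kenneth (weight 1/2) → 1/6; Charles (weight 1/2) → 1/6.
Martin predeceased; the 1/3 allotted to Martin's branch passes to Martin's issue by representation.
The 1/3 is divided into 3 equal shares of 1/9 among Quentin, Prudence, Fiona.
Quentin is living and takes 1/9.
Prudence is living and takes 1/9.
Fiona is living and takes 1/9.
Oliver predeceased; the 1/3 allotted to Oliver's branch passes to Oliver's issue by representation.
The 1/3 is divided into 4 equal shares of 1/12 among Rose, Diana, Tessa, Victor.
Rose is living and takes 1/12.
Diana is living and takes 1/12.
Tessa is living and takes 1/12.
Victor is living and takes 1/12.
Kenneth is living and takes 1/6.
Charles is living and takes 1/6.

Charles 1/6; Diana 1/12; Fiona 1/9; Kenneth 1/6; Prudence 1/9; Quentin 1/9; Rose 1/12; Tessa 1/12; Victor 1/12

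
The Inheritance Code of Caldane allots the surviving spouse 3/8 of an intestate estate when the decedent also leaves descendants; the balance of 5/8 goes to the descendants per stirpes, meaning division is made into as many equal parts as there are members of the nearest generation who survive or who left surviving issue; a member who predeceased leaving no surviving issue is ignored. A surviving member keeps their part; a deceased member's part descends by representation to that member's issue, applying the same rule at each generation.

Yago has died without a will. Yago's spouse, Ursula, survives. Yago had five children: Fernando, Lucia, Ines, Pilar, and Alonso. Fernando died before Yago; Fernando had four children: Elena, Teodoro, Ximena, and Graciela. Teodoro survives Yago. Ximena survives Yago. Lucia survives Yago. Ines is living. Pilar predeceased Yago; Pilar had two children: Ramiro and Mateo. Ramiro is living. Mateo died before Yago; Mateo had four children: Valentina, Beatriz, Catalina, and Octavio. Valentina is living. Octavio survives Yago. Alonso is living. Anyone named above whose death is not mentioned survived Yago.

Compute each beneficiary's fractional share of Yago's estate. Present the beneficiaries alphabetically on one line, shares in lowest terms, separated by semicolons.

Ursula, as surviving spouse, takes 3/8.
The remaining 5/8 passes to Yago's descendants per stirpes.
The 5/8 is divided into 5 equal shares of 1/8 among Fernando, Lucia, Ines, Pilar, Alonso.
Fernando predeceased; the 1/8 allotted to Fernando's branch passes to Fernando's issue by representation.
The 1/8 is divided into 4 equal shares of 1/32 among Elena, Teodoro, Ximena, Graciela.
Elena is living and takes 1/32.
Teodoro is living and takes 1/32.
Ximena is living and takes 1/32.
Graciela is living and takes 1/32.
Lucia is living and takes 1/8.
Ines is living and takes 1/8.
Pilar predeceased; the 1/8 allotted to Pilar's branch passes to Pilar's issue by representation.
The 1/8 is divided into 2 equal shares of 1/16 among Ramiro, Mateo.
Ramiro is living and takes 1/16.
Mateo predeceased; the 1/16 allotted to Mateo's branch passes to Mateo's issue by representation.
The 1/16 is divided into 4 equal shares of 1/64 among Valentina, Beatriz, Catalina, Octavio.
Valentina is living and takes 1/64.
Beatriz is living and takes 1/64.
Catalina is living and takes 1/64.
Octavio is living and takes 1/64.
Alonso is living and takes 1/8.

Alonso 1/8; Beatriz 1/64; Catalina 1/64; Elena 1/32; Graciela 1/32; Ines 1/8; Lucia 1/8; Octavio 1/64; Ramiro 1/16; Teodoro 1/32; Ursula 3/8; Valentina 1/64; Ximena 1/32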